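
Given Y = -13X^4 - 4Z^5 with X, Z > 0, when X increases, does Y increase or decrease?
Y decreases

Taking the partial derivative:
∂Y/∂X = -52X^3

∂Y/∂X = -52X^3 < 0 (assuming positive values)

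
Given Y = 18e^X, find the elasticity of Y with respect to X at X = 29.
Elasticity = 29

Elasticity = (dY/dX) · (X/Y)

dY/dX = 18·e^X
At X = 29: dY/dX = 18·e^29, Y = 18·e^29

Elasticity = (18·e^29) · (29 / (18·e^29)) = 29

Interpretation: for a small percentage change in X, the percentage change in Y is approximately 29.00 times as large.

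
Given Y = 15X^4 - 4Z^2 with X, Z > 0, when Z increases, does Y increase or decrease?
Y decreases

Taking the partial derivative:
∂Y/∂Z = -8Z

∂Y/∂Z = -8Z < 0 (assuming positive values)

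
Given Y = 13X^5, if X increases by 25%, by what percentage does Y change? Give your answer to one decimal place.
205.2%

For Y = 13X^5:
If X → X(1 + 0.25)
Then Y → Y · (1 + 0.25)^5
     ≈ Y · 3.0518

Percentage change = ((1 + 0.25)^5 − 1) × 100% ≈ 205.2%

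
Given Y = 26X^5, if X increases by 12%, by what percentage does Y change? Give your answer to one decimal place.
76.2%

For Y = 26X^5:
If X → X(1 + 0.12)
Then Y → Y · (1 + 0.12)^5
     ≈ Y · 1.7623

Percentage change = ((1 + 0.12)^5 − 1) × 100% ≈ 76.2%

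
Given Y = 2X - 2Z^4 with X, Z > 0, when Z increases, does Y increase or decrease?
Y decreases

Taking the partial derivative:
∂Y/∂Z = -8Z^3

∂Y/∂Z = -8Z^3 < 0 (assuming positive values)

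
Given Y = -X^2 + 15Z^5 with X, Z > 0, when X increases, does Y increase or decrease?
Y decreases

Taking the partial derivative:
∂Y/∂X = -2X

∂Y/∂X = -2X < 0 (assuming positive values)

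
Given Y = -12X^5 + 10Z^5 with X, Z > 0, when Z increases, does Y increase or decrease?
Y increases

Taking the partial derivative:
∂Y/∂Z = 50Z^4

∂Y/∂Z = 50Z^4 > 0 (assuming positive values)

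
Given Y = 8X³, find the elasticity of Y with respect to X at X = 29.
Elasticity = 3

Elasticity = (dY/dX) · (X/Y)

dY/dX = 24·X²
At X = 29: dY/dX = 20184, Y = 195112

Elasticity = 20184 · (29 / 195112) = 3

Interpretation: for a small percentage change in X, the percentage change in Y is approximately 3.00 times as large.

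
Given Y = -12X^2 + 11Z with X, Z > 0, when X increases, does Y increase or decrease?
Y decreases

Taking the partial derivative:
∂Y/∂X = -24X

∂Y/∂X = -24X < 0 (assuming positive values)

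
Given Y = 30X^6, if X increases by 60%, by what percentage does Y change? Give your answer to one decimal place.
1577.7%

For Y = 30X^6:
If X → X(1 + 0.6)
Then Y → Y · (1 + 0.6)^6
     ≈ Y · 16.7772

Percentage change = ((1 + 0.6)^6 − 1) × 100% ≈ 1577.7%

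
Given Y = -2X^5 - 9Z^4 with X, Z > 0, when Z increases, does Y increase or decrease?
Y decreases

Taking the partial derivative:
∂Y/∂Z = -36Z^3

∂Y/∂Z = -36Z^3 < 0 (assuming positive values)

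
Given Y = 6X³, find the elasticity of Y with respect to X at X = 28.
Elasticity = 3

Elasticity = (dY/dX) · (X/Y)

dY/dX = 18·X²
At X = 28: dY/dX = 14112, Y = 131712

Elasticity = 14112 · (28 / 131712) = 3

Interpretation: for a small percentage change in X, the percentage change in Y is approximately 3.00 times as large.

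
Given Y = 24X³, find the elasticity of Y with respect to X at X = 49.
Elasticity = 3

Elasticity = (dY/dX) · (X/Y)

dY/dX = 72·X²
At X = 49: dY/dX = 172872, Y = 2823576

Elasticity = 172872 · (49 / 2823576) = 3

Interpretation: for a small percentage change in X, the percentage change in Y is approximately 3.00 times as large.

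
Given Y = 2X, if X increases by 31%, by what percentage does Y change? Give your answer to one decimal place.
31.0%

For Y = 2X:
If X → X(1 + 0.31)
Then Y → Y · (1 + 0.31)^1
     = Y · 1.3100

Percentage change = ((1 + 0.31)^1 − 1) × 100% = 31.0%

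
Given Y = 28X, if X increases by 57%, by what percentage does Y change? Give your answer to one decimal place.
57.0%

For Y = 28X:
If X → X(1 + 0.57)
Then Y → Y · (1 + 0.57)^1
     = Y · 1.5700

Percentage change = ((1 + 0.57)^1 − 1) × 100% = 57.0%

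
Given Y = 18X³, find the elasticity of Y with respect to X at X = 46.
Elasticity = 3

Elasticity = (dY/dX) · (X/Y)

dY/dX = 54·X²
At X = 46: dY/dX = 114264, Y = 1752048

Elasticity = 114264 · (46 / 1752048) = 3

Interpretation: for a small percentage change in X, the percentage change in Y is approximately 3.00 times as large.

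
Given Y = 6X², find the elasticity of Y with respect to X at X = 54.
Elasticity = 2

Elasticity = (dY/dX) · (X/Y)

dY/dX = 12·X
At X = 54: dY/dX = 648, Y = 17496

Elasticity = 648 · (54 / 17496) = 2

Interpretation: for a small percentage change in X, the percentage change in Y is approximately 2.00 times as large.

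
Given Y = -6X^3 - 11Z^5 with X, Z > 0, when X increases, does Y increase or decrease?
Y decreases

Taking the partial derivative:
∂Y/∂X = -18X^2

∂Y/∂X = -18X^2 < 0 (assuming positive values)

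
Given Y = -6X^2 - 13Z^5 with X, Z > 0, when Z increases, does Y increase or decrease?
Y decreases

Taking the partial derivative:
∂Y/∂Z = -65Z^4

∂Y/∂Z = -65Z^4 < 0 (assuming positive values)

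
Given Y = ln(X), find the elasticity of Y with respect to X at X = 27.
Elasticity = 1/ln(27) ≈ 0.3034

Elasticity = (dY/dX) · (X/Y)

dY/dX = 1/X
At X = 27: dY/dX = 1/27, Y = ln(27)

Elasticity = (1/27) · (27 / (ln(27))) = 1/ln(27) ≈ 0.3034

Interpretation: for a small percentage change in X, the percentage change in Y is approximately 0.30 times as large.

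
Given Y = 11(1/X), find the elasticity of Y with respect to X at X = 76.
Elasticity = -1

Elasticity = (dY/dX) · (X/Y)

dY/dX = -11/X²
At X = 76: dY/dX = -11/5776, Y = 11/76

Elasticity = (-11/5776) · (76 / (11/76)) = -1

Interpretation: for a small percentage change in X, the percentage change in Y is approximately -1.00 times as large.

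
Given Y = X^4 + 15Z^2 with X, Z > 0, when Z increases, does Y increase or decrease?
Y increases

Taking the partial derivative:
∂Y/∂Z = 30Z

∂Y/∂Z = 30Z > 0 (assuming positive values)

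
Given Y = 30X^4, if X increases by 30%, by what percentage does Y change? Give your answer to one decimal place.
185.6%

For Y = 30X^4:
If X → X(1 + 0.3)
Then Y → Y · (1 + 0.3)^4
     = Y · 2.8561

Percentage change = ((1 + 0.3)^4 − 1) × 100% ≈ 185.6%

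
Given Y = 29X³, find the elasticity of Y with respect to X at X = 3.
Elasticity = 3

Elasticity = (dY/dX) · (X/Y)

dY/dX = 87·X²
At X = 3: dY/dX = 783, Y = 783

Elasticity = 783 · (3 / 783) = 3

Interpretation: for a small percentage change in X, the percentage change in Y is approximately 3.00 times as large.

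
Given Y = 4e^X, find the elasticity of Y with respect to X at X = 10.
Elasticity = 10

Elasticity = (dY/dX) · (X/Y)

dY/dX = 4·e^X
At X = 10: dY/dX = 4·e^10, Y = 4·e^10

Elasticity = (4·e^10) · (10 / (4·e^10)) = 10

Interpretation: for a small percentage change in X, the percentage change in Y is approximately 10.00 times as large.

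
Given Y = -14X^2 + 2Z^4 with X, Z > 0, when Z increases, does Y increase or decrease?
Y increases

Taking the partial derivative:
∂Y/∂Z = 8Z^3

∂Y/∂Z = 8Z^3 > 0 (assuming positive values)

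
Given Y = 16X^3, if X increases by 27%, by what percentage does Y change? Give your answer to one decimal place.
104.8%

For Y = 16X^3:
If X → X(1 + 0.27)
Then Y → Y · (1 + 0.27)^3
     ≈ Y · 2.0484

Percentage change = ((1 + 0.27)^3 − 1) × 100% ≈ 104.8%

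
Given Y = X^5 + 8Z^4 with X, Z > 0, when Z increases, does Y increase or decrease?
Y increases

Taking the partial derivative:
∂Y/∂Z = 32Z^3

∂Y/∂Z = 32Z^3 > 0 (assuming positive values)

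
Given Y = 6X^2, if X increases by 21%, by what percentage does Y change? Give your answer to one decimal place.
46.4%

For Y = 6X^2:
If X → X(1 + 0.21)
Then Y → Y · (1 + 0.21)^2
     = Y · 1.4641

Percentage change = ((1 + 0.21)^2 − 1) × 100% ≈ 46.4%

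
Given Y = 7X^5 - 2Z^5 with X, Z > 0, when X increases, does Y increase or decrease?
Y increases

Taking the partial derivative:
∂Y/∂X = 35X^4

∂Y/∂X = 35X^4 > 0 (assuming positive values)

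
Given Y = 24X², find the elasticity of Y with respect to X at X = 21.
Elasticity = 2

Elasticity = (dY/dX) · (X/Y)

dY/dX = 48·X
At X = 21: dY/dX = 1008, Y = 10584

Elasticity = 1008 · (21 / 10584) = 2

Interpretation: for a small percentage change in X, the percentage change in Y is approximately 2.00 times as large.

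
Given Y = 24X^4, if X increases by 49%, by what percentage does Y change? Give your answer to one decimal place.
392.9%

For Y = 24X^4:
If X → X(1 + 0.49)
Then Y → Y · (1 + 0.49)^4
     ≈ Y · 4.9288

Percentage change = ((1 + 0.49)^4 − 1) × 100% ≈ 392.9%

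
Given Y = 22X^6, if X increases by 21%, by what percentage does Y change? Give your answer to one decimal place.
213.8%

For Y = 22X^6:
If X → X(1 + 0.21)
Then Y → Y · (1 + 0.21)^6
     ≈ Y · 3.1384

Percentage change = ((1 + 0.21)^6 − 1) × 100% ≈ 213.8%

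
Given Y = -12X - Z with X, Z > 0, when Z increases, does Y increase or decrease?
Y decreases

Taking the partial derivative:
∂Y/∂Z = -1

∂Y/∂Z = -1 < 0 (assuming positive values)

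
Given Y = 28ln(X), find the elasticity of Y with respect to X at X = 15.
Elasticity = 1/ln(15) ≈ 0.3693

Elasticity = (dY/dX) · (X/Y)

dY/dX = 28/X
At X = 15: dY/dX = 28/15, Y = 28·ln(15)

Elasticity = (28/15) · (15 / (28·ln(15))) = 1/ln(15) ≈ 0.3693

Interpretation: for a small percentage change in X, the percentage change in Y is approximately 0.37 times as large.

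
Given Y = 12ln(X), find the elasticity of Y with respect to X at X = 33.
Elasticity = 1/ln(33) ≈ 0.2860

Elasticity = (dY/dX) · (X/Y)

dY/dX = 12/X
At X = 33: dY/dX = 4/11, Y = 12·ln(33)

Elasticity = (4/11) · (33 / (12·ln(33))) = 1/ln(33) ≈ 0.2860

Interpretation: for a small percentage change in X, the percentage change in Y is approximately 0.29 times as large.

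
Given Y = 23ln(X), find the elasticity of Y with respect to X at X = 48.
Elasticity = 1/ln(48) ≈ 0.2583

Elasticity = (dY/dX) · (X/Y)

dY/dX = 23/X
At X = 48: dY/dX = 23/48, Y = 23·ln(48)

Elasticity = (23/48) · (48 / (23·ln(48))) = 1/ln(48) ≈ 0.2583

Interpretation: for a small percentage change in X, the percentage change in Y is approximately 0.26 times as large.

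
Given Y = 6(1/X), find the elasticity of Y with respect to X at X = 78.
Elasticity = -1

Elasticity = (dY/dX) · (X/Y)

dY/dX = -6/X²
At X = 78: dY/dX = -1/1014, Y = 1/13

Elasticity = (-1/1014) · (78 / (1/13)) = -1

Interpretation: for a small percentage change in X, the percentage change in Y is approximately -1.00 times as large.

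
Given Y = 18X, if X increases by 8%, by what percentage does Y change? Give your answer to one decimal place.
8.0%

For Y = 18X:
If X → X(1 + 0.08)
Then Y → Y · (1 + 0.08)^1
     = Y · 1.0800

Percentage change = ((1 + 0.08)^1 − 1) × 100% = 8.0%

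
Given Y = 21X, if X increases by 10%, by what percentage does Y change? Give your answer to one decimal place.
10.0%

For Y = 21X:
If X → X(1 + 0.1)
Then Y → Y · (1 + 0.1)^1
     = Y · 1.1000

Percentage change = ((1 + 0.1)^1 − 1) × 100% = 10.0%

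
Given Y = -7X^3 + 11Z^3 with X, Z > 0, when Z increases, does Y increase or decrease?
Y increases

Taking the partial derivative:
∂Y/∂Z = 33Z^2

∂Y/∂Z = 33Z^2 > 0 (assuming positive values)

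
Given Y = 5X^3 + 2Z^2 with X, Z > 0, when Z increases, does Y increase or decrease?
Y increases

Taking the partial derivative:
∂Y/∂Z = 4Z

∂Y/∂Z = 4Z > 0 (assuming positive values)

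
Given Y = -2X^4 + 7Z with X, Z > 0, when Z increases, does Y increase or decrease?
Y increases

Taking the partial derivative:
∂Y/∂Z = 7

∂Y/∂Z = 7 > 0 (assuming positive values)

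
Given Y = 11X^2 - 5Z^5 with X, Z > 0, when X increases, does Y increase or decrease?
Y increases

Taking the partial derivative:
∂Y/∂X = 22X

∂Y/∂X = 22X > 0 (assuming positive values)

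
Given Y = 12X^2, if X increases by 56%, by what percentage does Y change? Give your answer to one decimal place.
143.4%

For Y = 12X^2:
If X → X(1 + 0.56)
Then Y → Y · (1 + 0.56)^2
     = Y · 2.4336

Percentage change = ((1 + 0.56)^2 − 1) × 100% ≈ 143.4%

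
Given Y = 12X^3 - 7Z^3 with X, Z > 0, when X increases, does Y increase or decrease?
Y increases

Taking the partial derivative:
∂Y/∂X = 36X^2

∂Y/∂X = 36X^2 > 0 (assuming positive values)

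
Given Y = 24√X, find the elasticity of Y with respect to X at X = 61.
Elasticity = 1/2

Elasticity = (dY/dX) · (X/Y)

dY/dX = 12/√X
At X = 61: dY/dX = 12·√61/61, Y = 24·√61

Elasticity = (12·√61/61) · (61 / (24·√61)) = 1/2

Interpretation: for a small percentage change in X, the percentage change in Y is approximately 0.50 times as large.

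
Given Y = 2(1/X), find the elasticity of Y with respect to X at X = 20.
Elasticity = -1

Elasticity = (dY/dX) · (X/Y)

dY/dX = -2/X²
At X = 20: dY/dX = -1/200, Y = 1/10

Elasticity = (-1/200) · (20 / (1/10)) = -1

Interpretation: for a small percentage change in X, the percentage change in Y is approximately -1.00 times as large.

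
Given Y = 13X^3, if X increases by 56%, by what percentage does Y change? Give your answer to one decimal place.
279.6%

For Y = 13X^3:
If X → X(1 + 0.56)
Then Y → Y · (1 + 0.56)^3
     ≈ Y · 3.7964

Percentage change = ((1 + 0.56)^3 − 1) × 100% ≈ 279.6%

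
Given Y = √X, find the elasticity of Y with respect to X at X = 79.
Elasticity = 1/2

Elasticity = (dY/dX) · (X/Y)

dY/dX = 1/(2·√X)
At X = 79: dY/dX = √79/158, Y = √79

Elasticity = (√79/158) · (79 / (√79)) = 1/2

Interpretation: for a small percentage change in X, the percentage change in Y is approximately 0.50 times as large.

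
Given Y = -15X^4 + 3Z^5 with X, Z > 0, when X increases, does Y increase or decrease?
Y decreases

Taking the partial derivative:
∂Y/∂X = -60X^3

∂Y/∂X = -60X^3 < 0 (assuming positive values)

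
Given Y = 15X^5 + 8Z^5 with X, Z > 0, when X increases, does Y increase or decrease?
Y increases

Taking the partial derivative:
∂Y/∂X = 75X^4

∂Y/∂X = 75X^4 > 0 (assuming positive values)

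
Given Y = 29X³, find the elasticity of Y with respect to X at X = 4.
Elasticity = 3

Elasticity = (dY/dX) · (X/Y)

dY/dX = 87·X²
At X = 4: dY/dX = 1392, Y = 1856

Elasticity = 1392 · (4 / 1856) = 3

Interpretation: for a small percentage change in X, the percentage change in Y is approximately 3.00 times as large.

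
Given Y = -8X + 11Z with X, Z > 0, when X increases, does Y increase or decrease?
Y decreases

Taking the partial derivative:
∂Y/∂X = -8

∂Y/∂X = -8 < 0 (assuming positive values)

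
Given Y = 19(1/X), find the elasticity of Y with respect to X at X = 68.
Elasticity = -1

Elasticity = (dY/dX) · (X/Y)

dY/dX = -19/X²
At X = 68: dY/dX = -19/4624, Y = 19/68

Elasticity = (-19/4624) · (68 / (19/68)) = -1

Interpretation: for a small percentage change in X, the percentage change in Y is approximately -1.00 times as large.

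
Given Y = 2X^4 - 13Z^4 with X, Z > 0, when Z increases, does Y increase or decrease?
Y decreases

Taking the partial derivative:
∂Y/∂Z = -52Z^3

∂Y/∂Z = -52Z^3 < 0 (assuming positive values)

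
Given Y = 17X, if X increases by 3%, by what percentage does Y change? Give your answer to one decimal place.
3.0%

For Y = 17X:
If X → X(1 + 0.03)
Then Y → Y · (1 + 0.03)^1
     = Y · 1.0300

Percentage change = ((1 + 0.03)^1 − 1) × 100% = 3.0%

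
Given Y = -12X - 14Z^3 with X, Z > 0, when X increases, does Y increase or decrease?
Y decreases

Taking the partial derivative:
∂Y/∂X = -12

∂Y/∂X = -12 < 0 (assuming positive values)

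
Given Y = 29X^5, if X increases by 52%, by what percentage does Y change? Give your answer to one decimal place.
711.4%

For Y = 29X^5:
If X → X(1 + 0.52)
Then Y → Y · (1 + 0.52)^5
     ≈ Y · 8.1137

Percentage change = ((1 + 0.52)^5 − 1) × 100% ≈ 711.4%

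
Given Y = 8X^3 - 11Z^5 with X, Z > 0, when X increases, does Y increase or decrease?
Y increases

Taking the partial derivative:
∂Y/∂X = 24X^2

∂Y/∂X = 24X^2 > 0 (assuming positive values)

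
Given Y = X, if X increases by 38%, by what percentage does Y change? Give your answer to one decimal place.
38.0%

For Y = X:
If X → X(1 + 0.38)
Then Y → Y · (1 + 0.38)^1
     = Y · 1.3800

Percentage change = ((1 + 0.38)^1 − 1) × 100% = 38.0%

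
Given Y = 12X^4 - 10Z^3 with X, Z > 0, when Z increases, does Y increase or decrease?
Y decreases

Taking the partial derivative:
∂Y/∂Z = -30Z^2

∂Y/∂Z = -30Z^2 < 0 (assuming positive values)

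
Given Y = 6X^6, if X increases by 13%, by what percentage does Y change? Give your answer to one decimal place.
108.2%

For Y = 6X^6:
If X → X(1 + 0.13)
Then Y → Y · (1 + 0.13)^6
     ≈ Y · 2.0820

Percentage change = ((1 + 0.13)^6 − 1) × 100% ≈ 108.2%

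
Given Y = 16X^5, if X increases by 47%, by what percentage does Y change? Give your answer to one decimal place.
586.4%

For Y = 16X^5:
If X → X(1 + 0.47)
Then Y → Y · (1 + 0.47)^5
     ≈ Y · 6.8641

Percentage change = ((1 + 0.47)^5 − 1) × 100% ≈ 586.4%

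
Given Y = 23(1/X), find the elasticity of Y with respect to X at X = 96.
Elasticity = -1

Elasticity = (dY/dX) · (X/Y)

dY/dX = -23/X²
At X = 96: dY/dX = -23/9216, Y = 23/96

Elasticity = (-23/9216) · (96 / (23/96)) = -1

Interpretation: for a small percentage change in X, the percentage change in Y is approximately -1.00 times as large.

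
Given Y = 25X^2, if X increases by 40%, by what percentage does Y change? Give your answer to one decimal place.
96.0%

For Y = 25X^2:
If X → X(1 + 0.4)
Then Y → Y · (1 + 0.4)^2
     = Y · 1.9600

Percentage change = ((1 + 0.4)^2 − 1) × 100% = 96.0%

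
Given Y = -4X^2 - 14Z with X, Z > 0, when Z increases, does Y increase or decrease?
Y decreases

Taking the partial derivative:
∂Y/∂Z = -14

∂Y/∂Z = -14 < 0 (assuming positive values)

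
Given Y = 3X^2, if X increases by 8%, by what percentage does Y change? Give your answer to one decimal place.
16.6%

For Y = 3X^2:
If X → X(1 + 0.08)
Then Y → Y · (1 + 0.08)^2
     = Y · 1.1664

Percentage change = ((1 + 0.08)^2 − 1) × 100% ≈ 16.6%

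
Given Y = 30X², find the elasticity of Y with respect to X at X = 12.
Elasticity = 2

Elasticity = (dY/dX) · (X/Y)

dY/dX = 60·X
At X = 12: dY/dX = 720, Y = 4320

Elasticity = 720 · (12 / 4320) = 2

Interpretation: for a small percentage change in X, the percentage change in Y is approximately 2.00 times as large.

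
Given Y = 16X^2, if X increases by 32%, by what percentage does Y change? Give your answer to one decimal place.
74.2%

For Y = 16X^2:
If X → X(1 + 0.32)
Then Y → Y · (1 + 0.32)^2
     = Y · 1.7424

Percentage change = ((1 + 0.32)^2 − 1) × 100% ≈ 74.2%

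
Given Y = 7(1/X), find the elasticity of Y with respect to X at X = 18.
Elasticity = -1

Elasticity = (dY/dX) · (X/Y)

dY/dX = -7/X²
At X = 18: dY/dX = -7/324, Y = 7/18

Elasticity = (-7/324) · (18 / (7/18)) = -1

Interpretation: for a small percentage change in X, the percentage change in Y is approximately -1.00 times as large.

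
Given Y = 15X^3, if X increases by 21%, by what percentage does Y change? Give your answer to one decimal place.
77.2%

For Y = 15X^3:
If X → X(1 + 0.21)
Then Y → Y · (1 + 0.21)^3
     ≈ Y · 1.7716

Percentage change = ((1 + 0.21)^3 − 1) × 100% ≈ 77.2%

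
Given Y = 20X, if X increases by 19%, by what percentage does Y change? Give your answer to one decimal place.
19.0%

For Y = 20X:
If X → X(1 + 0.19)
Then Y → Y · (1 + 0.19)^1
     = Y · 1.1900

Percentage change = ((1 + 0.19)^1 − 1) × 100% = 19.0%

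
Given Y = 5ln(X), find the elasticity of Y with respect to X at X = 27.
Elasticity = 1/ln(27) ≈ 0.3034

Elasticity = (dY/dX) · (X/Y)

dY/dX = 5/X
At X = 27: dY/dX = 5/27, Y = 5·ln(27)

Elasticity = (5/27) · (27 / (5·ln(27))) = 1/ln(27) ≈ 0.3034

Interpretation: for a small percentage change in X, the percentage change in Y is approximately 0.30 times as large.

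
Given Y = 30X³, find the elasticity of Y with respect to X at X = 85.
Elasticity = 3

Elasticity = (dY/dX) · (X/Y)

dY/dX = 90·X²
At X = 85: dY/dX = 650250, Y = 18423750

Elasticity = 650250 · (85 / 18423750) = 3

Interpretation: for a small percentage change in X, the percentage change in Y is approximately 3.00 times as large.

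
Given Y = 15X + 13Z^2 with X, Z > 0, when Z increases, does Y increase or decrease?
Y increases

Taking the partial derivative:
∂Y/∂Z = 26Z

∂Y/∂Z = 26Z > 0 (assuming positive values)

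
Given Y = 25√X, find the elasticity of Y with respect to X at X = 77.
Elasticity = 1/2

Elasticity = (dY/dX) · (X/Y)

dY/dX = 25/(2·√X)
At X = 77: dY/dX = 25·√77/154, Y = 25·√77

Elasticity = (25·√77/154) · (77 / (25·√77)) = 1/2

Interpretation: for a small percentage change in X, the percentage change in Y is approximately 0.50 times as large.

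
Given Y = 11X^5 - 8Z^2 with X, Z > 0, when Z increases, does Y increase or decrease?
Y decreases

Taking the partial derivative:
∂Y/∂Z = -16Z

∂Y/∂Z = -16Z < 0 (assuming positive values)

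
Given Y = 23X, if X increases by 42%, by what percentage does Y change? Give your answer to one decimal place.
42.0%

For Y = 23X:
If X → X(1 + 0.42)
Then Y → Y · (1 + 0.42)^1
     = Y · 1.4200

Percentage change = ((1 + 0.42)^1 − 1) × 100% = 42.0%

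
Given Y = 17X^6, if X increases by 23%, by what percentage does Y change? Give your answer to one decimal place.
246.3%

For Y = 17X^6:
If X → X(1 + 0.23)
Then Y → Y · (1 + 0.23)^6
     ≈ Y · 3.4628

Percentage change = ((1 + 0.23)^6 − 1) × 100% ≈ 246.3%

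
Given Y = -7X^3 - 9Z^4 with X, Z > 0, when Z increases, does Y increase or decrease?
Y decreases

Taking the partial derivative:
∂Y/∂Z = -36Z^3

∂Y/∂Z = -36Z^3 < 0 (assuming positive values)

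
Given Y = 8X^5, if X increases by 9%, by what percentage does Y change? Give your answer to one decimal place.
53.9%

For Y = 8X^5:
If X → X(1 + 0.09)
Then Y → Y · (1 + 0.09)^5
     ≈ Y · 1.5386

Percentage change = ((1 + 0.09)^5 − 1) × 100% ≈ 53.9%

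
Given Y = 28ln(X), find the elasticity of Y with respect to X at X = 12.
Elasticity = 1/ln(12) ≈ 0.4024

Elasticity = (dY/dX) · (X/Y)

dY/dX = 28/X
At X = 12: dY/dX = 7/3, Y = 28·ln(12)

Elasticity = (7/3) · (12 / (28·ln(12))) = 1/ln(12) ≈ 0.4024

Interpretation: for a small percentage change in X, the percentage change in Y is approximately 0.40 times as large.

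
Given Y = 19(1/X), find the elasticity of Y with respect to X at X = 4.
Elasticity = -1

Elasticity = (dY/dX) · (X/Y)

dY/dX = -19/X²
At X = 4: dY/dX = -19/16, Y = 19/4

Elasticity = (-19/16) · (4 / (19/4)) = -1

Interpretation: for a small percentage change in X, the percentage change in Y is approximately -1.00 times as large.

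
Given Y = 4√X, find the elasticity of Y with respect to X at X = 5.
Elasticity = 1/2

Elasticity = (dY/dX) · (X/Y)

dY/dX = 2/√X
At X = 5: dY/dX = 2·√5/5, Y = 4·√5

Elasticity = (2·√5/5) · (5 / (4·√5)) = 1/2

Interpretation: for a small percentage change in X, the percentage change in Y is approximately 0.50 times as large.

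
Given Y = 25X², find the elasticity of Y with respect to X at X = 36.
Elasticity = 2

Elasticity = (dY/dX) · (X/Y)

dY/dX = 50·X
At X = 36: dY/dX = 1800, Y = 32400

Elasticity = 1800 · (36 / 32400) = 2

Interpretation: for a small percentage change in X, the percentage change in Y is approximately 2.00 times as large.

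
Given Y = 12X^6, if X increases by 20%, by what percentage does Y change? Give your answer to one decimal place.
198.6%

For Y = 12X^6:
If X → X(1 + 0.2)
Then Y → Y · (1 + 0.2)^6
     ≈ Y · 2.9860

Percentage change = ((1 + 0.2)^6 − 1) × 100% ≈ 198.6%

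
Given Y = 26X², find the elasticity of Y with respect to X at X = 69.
Elasticity = 2

Elasticity = (dY/dX) · (X/Y)

dY/dX = 52·X
At X = 69: dY/dX = 3588, Y = 123786

Elasticity = 3588 · (69 / 123786) = 2

Interpretation: for a small percentage change in X, the percentage change in Y is approximately 2.00 times as large.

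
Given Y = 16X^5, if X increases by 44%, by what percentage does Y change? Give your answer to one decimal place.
519.2%

For Y = 16X^5:
If X → X(1 + 0.44)
Then Y → Y · (1 + 0.44)^5
     ≈ Y · 6.1917

Percentage change = ((1 + 0.44)^5 − 1) × 100% ≈ 519.2%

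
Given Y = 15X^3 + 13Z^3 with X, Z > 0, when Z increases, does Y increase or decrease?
Y increases

Taking the partial derivative:
∂Y/∂Z = 39Z^2

∂Y/∂Z = 39Z^2 > 0 (assuming positive values)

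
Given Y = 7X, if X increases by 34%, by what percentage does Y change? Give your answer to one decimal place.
34.0%

For Y = 7X:
If X → X(1 + 0.34)
Then Y → Y · (1 + 0.34)^1
     = Y · 1.3400

Percentage change = ((1 + 0.34)^1 − 1) × 100% = 34.0%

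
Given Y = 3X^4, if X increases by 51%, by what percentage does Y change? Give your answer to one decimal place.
419.9%

For Y = 3X^4:
If X → X(1 + 0.51)
Then Y → Y · (1 + 0.51)^4
     ≈ Y · 5.1989

Percentage change = ((1 + 0.51)^4 − 1) × 100% ≈ 419.9%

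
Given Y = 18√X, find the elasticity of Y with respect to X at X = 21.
Elasticity = 1/2

Elasticity = (dY/dX) · (X/Y)

dY/dX = 9/√X
At X = 21: dY/dX = 3·√21/7, Y = 18·√21

Elasticity = (3·√21/7) · (21 / (18·√21)) = 1/2

Interpretation: for a small percentage change in X, the percentage change in Y is approximately 0.50 times as large.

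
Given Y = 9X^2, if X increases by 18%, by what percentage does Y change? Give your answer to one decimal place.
39.2%

For Y = 9X^2:
If X → X(1 + 0.18)
Then Y → Y · (1 + 0.18)^2
     = Y · 1.3924

Percentage change = ((1 + 0.18)^2 − 1) × 100% ≈ 39.2%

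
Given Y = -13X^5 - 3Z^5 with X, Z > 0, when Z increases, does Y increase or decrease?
Y decreases

Taking the partial derivative:
∂Y/∂Z = -15Z^4

∂Y/∂Z = -15Z^4 < 0 (assuming positive values)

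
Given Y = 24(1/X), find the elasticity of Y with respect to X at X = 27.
Elasticity = -1

Elasticity = (dY/dX) · (X/Y)

dY/dX = -24/X²
At X = 27: dY/dX = -8/243, Y = 8/9

Elasticity = (-8/243) · (27 / (8/9)) = -1

Interpretation: for a small percentage change in X, the percentage change in Y is approximately -1.00 times as large.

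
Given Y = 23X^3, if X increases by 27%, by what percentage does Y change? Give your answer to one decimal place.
104.8%

For Y = 23X^3:
If X → X(1 + 0.27)
Then Y → Y · (1 + 0.27)^3
     ≈ Y · 2.0484

Percentage change = ((1 + 0.27)^3 − 1) × 100% ≈ 104.8%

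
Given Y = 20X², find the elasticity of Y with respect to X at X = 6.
Elasticity = 2

Elasticity = (dY/dX) · (X/Y)

dY/dX = 40·X
At X = 6: dY/dX = 240, Y = 720

Elasticity = 240 · (6 / 720) = 2

Interpretation: for a small percentage change in X, the percentage change in Y is approximately 2.00 times as large.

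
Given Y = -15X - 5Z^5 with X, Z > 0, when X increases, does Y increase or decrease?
Y decreases

Taking the partial derivative:
∂Y/∂X = -15

∂Y/∂X = -15 < 0 (assuming positive values)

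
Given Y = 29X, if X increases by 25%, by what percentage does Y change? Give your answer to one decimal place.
25.0%

For Y = 29X:
If X → X(1 + 0.25)
Then Y → Y · (1 + 0.25)^1
     = Y · 1.2500

Percentage change = ((1 + 0.25)^1 − 1) × 100% = 25.0%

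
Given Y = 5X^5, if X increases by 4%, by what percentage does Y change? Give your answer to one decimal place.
21.7%

For Y = 5X^5:
If X → X(1 + 0.04)
Then Y → Y · (1 + 0.04)^5
     ≈ Y · 1.2167

Percentage change = ((1 + 0.04)^5 − 1) × 100% ≈ 21.7%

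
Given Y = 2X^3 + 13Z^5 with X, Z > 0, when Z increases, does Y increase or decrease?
Y increases

Taking the partial derivative:
∂Y/∂Z = 65Z^4

∂Y/∂Z = 65Z^4 > 0 (assuming positive values)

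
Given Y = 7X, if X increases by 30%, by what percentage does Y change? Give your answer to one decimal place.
30.0%

For Y = 7X:
If X → X(1 + 0.3)
Then Y → Y · (1 + 0.3)^1
     = Y · 1.3000

Percentage change = ((1 + 0.3)^1 − 1) × 100% = 30.0%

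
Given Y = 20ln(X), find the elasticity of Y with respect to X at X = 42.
Elasticity = 1/ln(42) ≈ 0.2675

Elasticity = (dY/dX) · (X/Y)

dY/dX = 20/X
At X = 42: dY/dX = 10/21, Y = 20·ln(42)

Elasticity = (10/21) · (42 / (20·ln(42))) = 1/ln(42) ≈ 0.2675

Interpretation: for a small percentage change in X, the percentage change in Y is approximately 0.27 times as large.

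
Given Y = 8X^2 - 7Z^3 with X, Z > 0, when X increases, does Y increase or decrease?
Y increases

Taking the partial derivative:
∂Y/∂X = 16X

∂Y/∂X = 16X > 0 (assuming positive values)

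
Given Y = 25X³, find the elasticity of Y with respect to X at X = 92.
Elasticity = 3

Elasticity = (dY/dX) · (X/Y)

dY/dX = 75·X²
At X = 92: dY/dX = 634800, Y = 19467200

Elasticity = 634800 · (92 / 19467200) = 3

Interpretation: for a small percentage change in X, the percentage change in Y is approximately 3.00 times as large.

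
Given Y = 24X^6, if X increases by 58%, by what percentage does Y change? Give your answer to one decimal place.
1455.8%

For Y = 24X^6:
If X → X(1 + 0.58)
Then Y → Y · (1 + 0.58)^6
     ≈ Y · 15.5576

Percentage change = ((1 + 0.58)^6 − 1) × 100% ≈ 1455.8%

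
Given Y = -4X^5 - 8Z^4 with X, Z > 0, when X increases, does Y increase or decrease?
Y decreases

Taking the partial derivative:
∂Y/∂X = -20X^4

∂Y/∂X = -20X^4 < 0 (assuming positive values)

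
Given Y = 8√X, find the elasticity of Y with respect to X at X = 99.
Elasticity = 1/2

Elasticity = (dY/dX) · (X/Y)

dY/dX = 4/√X
At X = 99: dY/dX = 4·√11/33, Y = 24·√11

Elasticity = (4·√11/33) · (99 / (24·√11)) = 1/2

Interpretation: for a small percentage change in X, the percentage change in Y is approximately 0.50 times as large.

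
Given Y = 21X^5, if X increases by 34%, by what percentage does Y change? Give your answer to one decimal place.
332.0%

For Y = 21X^5:
If X → X(1 + 0.34)
Then Y → Y · (1 + 0.34)^5
     ≈ Y · 4.3204

Percentage change = ((1 + 0.34)^5 − 1) × 100% ≈ 332.0%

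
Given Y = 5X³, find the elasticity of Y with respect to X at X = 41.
Elasticity = 3

Elasticity = (dY/dX) · (X/Y)

dY/dX = 15·X²
At X = 41: dY/dX = 25215, Y = 344605

Elasticity = 25215 · (41 / 344605) = 3

Interpretation: for a small percentage change in X, the percentage change in Y is approximately 3.00 times as large.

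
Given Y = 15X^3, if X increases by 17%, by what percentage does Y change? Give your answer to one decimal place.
60.2%

For Y = 15X^3:
If X → X(1 + 0.17)
Then Y → Y · (1 + 0.17)^3
     ≈ Y · 1.6016

Percentage change = ((1 + 0.17)^3 − 1) × 100% ≈ 60.2%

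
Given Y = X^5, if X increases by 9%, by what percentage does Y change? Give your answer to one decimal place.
53.9%

For Y = X^5:
If X → X(1 + 0.09)
Then Y → Y · (1 + 0.09)^5
     ≈ Y · 1.5386

Percentage change = ((1 + 0.09)^5 − 1) × 100% ≈ 53.9%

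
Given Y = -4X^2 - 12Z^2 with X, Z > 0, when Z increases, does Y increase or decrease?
Y decreases

Taking the partial derivative:
∂Y/∂Z = -24Z

∂Y/∂Z = -24Z < 0 (assuming positive values)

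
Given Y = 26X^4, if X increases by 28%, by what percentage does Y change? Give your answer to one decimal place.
168.4%

For Y = 26X^4:
If X → X(1 + 0.28)
Then Y → Y · (1 + 0.28)^4
     ≈ Y · 2.6844

Percentage change = ((1 + 0.28)^4 − 1) × 100% ≈ 168.4%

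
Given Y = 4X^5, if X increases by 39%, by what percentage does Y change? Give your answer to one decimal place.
418.9%

For Y = 4X^5:
If X → X(1 + 0.39)
Then Y → Y · (1 + 0.39)^5
     ≈ Y · 5.1889

Percentage change = ((1 + 0.39)^5 − 1) × 100% ≈ 418.9%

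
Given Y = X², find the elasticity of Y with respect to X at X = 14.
Elasticity = 2

Elasticity = (dY/dX) · (X/Y)

dY/dX = 2·X
At X = 14: dY/dX = 28, Y = 196

Elasticity = 28 · (14 / 196) = 2

Interpretation: for a small percentage change in X, the percentage change in Y is approximately 2.00 times as large.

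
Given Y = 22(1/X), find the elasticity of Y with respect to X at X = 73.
Elasticity = -1

Elasticity = (dY/dX) · (X/Y)

dY/dX = -22/X²
At X = 73: dY/dX = -22/5329, Y = 22/73

Elasticity = (-22/5329) · (73 / (22/73)) = -1

Interpretation: for a small percentage change in X, the percentage change in Y is approximately -1.00 times as large.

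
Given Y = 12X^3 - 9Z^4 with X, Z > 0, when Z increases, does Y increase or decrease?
Y decreases

Taking the partial derivative:
∂Y/∂Z = -36Z^3

∂Y/∂Z = -36Z^3 < 0 (assuming positive values)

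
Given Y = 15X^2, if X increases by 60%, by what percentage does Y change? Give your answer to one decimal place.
156.0%

For Y = 15X^2:
If X → X(1 + 0.6)
Then Y → Y · (1 + 0.6)^2
     = Y · 2.5600

Percentage change = ((1 + 0.6)^2 − 1) × 100% = 156.0%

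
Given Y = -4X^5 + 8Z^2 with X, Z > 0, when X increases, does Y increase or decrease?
Y decreases

Taking the partial derivative:
∂Y/∂X = -20X^4

∂Y/∂X = -20X^4 < 0 (assuming positive values)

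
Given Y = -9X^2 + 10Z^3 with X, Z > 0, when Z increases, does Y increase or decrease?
Y increases

Taking the partial derivative:
∂Y/∂Z = 30Z^2

∂Y/∂Z = 30Z^2 > 0 (assuming positive values)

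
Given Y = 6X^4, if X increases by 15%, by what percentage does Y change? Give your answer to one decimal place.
74.9%

For Y = 6X^4:
If X → X(1 + 0.15)
Then Y → Y · (1 + 0.15)^4
     ≈ Y · 1.7490

Percentage change = ((1 + 0.15)^4 − 1) × 100% ≈ 74.9%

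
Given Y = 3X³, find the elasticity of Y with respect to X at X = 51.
Elasticity = 3

Elasticity = (dY/dX) · (X/Y)

dY/dX = 9·X²
At X = 51: dY/dX = 23409, Y = 397953

Elasticity = 23409 · (51 / 397953) = 3

Interpretation: for a small percentage change in X, the percentage change in Y is approximately 3.00 times as large.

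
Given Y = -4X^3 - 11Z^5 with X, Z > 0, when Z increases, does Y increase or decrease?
Y decreases

Taking the partial derivative:
∂Y/∂Z = -55Z^4

∂Y/∂Z = -55Z^4 < 0 (assuming positive values)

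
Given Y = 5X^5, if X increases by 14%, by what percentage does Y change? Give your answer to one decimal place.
92.5%

For Y = 5X^5:
If X → X(1 + 0.14)
Then Y → Y · (1 + 0.14)^5
     ≈ Y · 1.9254

Percentage change = ((1 + 0.14)^5 − 1) × 100% ≈ 92.5%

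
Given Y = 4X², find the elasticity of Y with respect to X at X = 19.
Elasticity = 2

Elasticity = (dY/dX) · (X/Y)

dY/dX = 8·X
At X = 19: dY/dX = 152, Y = 1444

Elasticity = 152 · (19 / 1444) = 2

Interpretation: for a small percentage change in X, the percentage change in Y is approximately 2.00 times as large.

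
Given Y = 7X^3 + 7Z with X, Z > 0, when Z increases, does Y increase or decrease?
Y increases

Taking the partial derivative:
∂Y/∂Z = 7

∂Y/∂Z = 7 > 0 (assuming positive values)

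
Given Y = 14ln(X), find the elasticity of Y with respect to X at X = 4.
Elasticity = 1/ln(4) ≈ 0.7213

Elasticity = (dY/dX) · (X/Y)

dY/dX = 14/X
At X = 4: dY/dX = 7/2, Y = 14·ln(4)

Elasticity = (7/2) · (4 / (14·ln(4))) = 1/ln(4) ≈ 0.7213

Interpretation: for a small percentage change in X, the percentage change in Y is approximately 0.72 times as large.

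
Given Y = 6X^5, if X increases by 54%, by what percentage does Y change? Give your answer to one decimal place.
766.2%

For Y = 6X^5:
If X → X(1 + 0.54)
Then Y → Y · (1 + 0.54)^5
     ≈ Y · 8.6617

Percentage change = ((1 + 0.54)^5 − 1) × 100% ≈ 766.2%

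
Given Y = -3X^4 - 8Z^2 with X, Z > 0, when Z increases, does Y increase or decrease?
Y decreases

Taking the partial derivative:
∂Y/∂Z = -16Z

∂Y/∂Z = -16Z < 0 (assuming positive values)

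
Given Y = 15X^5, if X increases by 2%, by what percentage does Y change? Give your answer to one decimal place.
10.4%

For Y = 15X^5:
If X → X(1 + 0.02)
Then Y → Y · (1 + 0.02)^5
     ≈ Y · 1.1041

Percentage change = ((1 + 0.02)^5 − 1) × 100% ≈ 10.4%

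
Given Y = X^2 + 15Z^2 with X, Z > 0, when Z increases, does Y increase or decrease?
Y increases

Taking the partial derivative:
∂Y/∂Z = 30Z

∂Y/∂Z = 30Z > 0 (assuming positive values)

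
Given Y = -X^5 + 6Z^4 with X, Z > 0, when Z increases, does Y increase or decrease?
Y increases

Taking the partial derivative:
∂Y/∂Z = 24Z^3

∂Y/∂Z = 24Z^3 > 0 (assuming positive values)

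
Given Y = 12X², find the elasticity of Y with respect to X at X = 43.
Elasticity = 2

Elasticity = (dY/dX) · (X/Y)

dY/dX = 24·X
At X = 43: dY/dX = 1032, Y = 22188

Elasticity = 1032 · (43 / 22188) = 2

Interpretation: for a small percentage change in X, the percentage change in Y is approximately 2.00 times as large.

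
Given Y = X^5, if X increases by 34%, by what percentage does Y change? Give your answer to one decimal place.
332.0%

For Y = X^5:
If X → X(1 + 0.34)
Then Y → Y · (1 + 0.34)^5
     ≈ Y · 4.3204

Percentage change = ((1 + 0.34)^5 − 1) × 100% ≈ 332.0%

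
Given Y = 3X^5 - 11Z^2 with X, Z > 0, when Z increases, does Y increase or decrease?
Y decreases

Taking the partial derivative:
∂Y/∂Z = -22Z

∂Y/∂Z = -22Z < 0 (assuming positive values)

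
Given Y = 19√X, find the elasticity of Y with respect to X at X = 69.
Elasticity = 1/2

Elasticity = (dY/dX) · (X/Y)

dY/dX = 19/(2·√X)
At X = 69: dY/dX = 19·√69/138, Y = 19·√69

Elasticity = (19·√69/138) · (69 / (19·√69)) = 1/2

Interpretation: for a small percentage change in X, the percentage change in Y is approximately 0.50 times as large.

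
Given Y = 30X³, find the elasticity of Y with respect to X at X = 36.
Elasticity = 3

Elasticity = (dY/dX) · (X/Y)

dY/dX = 90·X²
At X = 36: dY/dX = 116640, Y = 1399680

Elasticity = 116640 · (36 / 1399680) = 3

Interpretation: for a small percentage change in X, the percentage change in Y is approximately 3.00 times as large.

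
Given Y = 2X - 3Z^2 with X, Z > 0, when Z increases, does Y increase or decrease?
Y decreases

Taking the partial derivative:
∂Y/∂Z = -6Z

∂Y/∂Z = -6Z < 0 (assuming positive values)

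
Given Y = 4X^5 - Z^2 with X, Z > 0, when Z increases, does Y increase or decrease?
Y decreases

Taking the partial derivative:
∂Y/∂Z = -2Z

∂Y/∂Z = -2Z < 0 (assuming positive values)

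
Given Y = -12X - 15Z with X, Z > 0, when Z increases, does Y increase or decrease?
Y decreases

Taking the partial derivative:
∂Y/∂Z = -15

∂Y/∂Z = -15 < 0 (assuming positive values)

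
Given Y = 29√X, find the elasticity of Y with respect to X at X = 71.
Elasticity = 1/2

Elasticity = (dY/dX) · (X/Y)

dY/dX = 29/(2·√X)
At X = 71: dY/dX = 29·√71/142, Y = 29·√71

Elasticity = (29·√71/142) · (71 / (29·√71)) = 1/2

Interpretation: for a small percentage change in X, the percentage change in Y is approximately 0.50 times as large.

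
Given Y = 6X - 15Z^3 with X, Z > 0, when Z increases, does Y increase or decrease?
Y decreases

Taking the partial derivative:
∂Y/∂Z = -45Z^2

∂Y/∂Z = -45Z^2 < 0 (assuming positive values)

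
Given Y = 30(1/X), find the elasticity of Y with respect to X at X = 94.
Elasticity = -1

Elasticity = (dY/dX) · (X/Y)

dY/dX = -30/X²
At X = 94: dY/dX = -15/4418, Y = 15/47

Elasticity = (-15/4418) · (94 / (15/47)) = -1

Interpretation: for a small percentage change in X, the percentage change in Y is approximately -1.00 times as large.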